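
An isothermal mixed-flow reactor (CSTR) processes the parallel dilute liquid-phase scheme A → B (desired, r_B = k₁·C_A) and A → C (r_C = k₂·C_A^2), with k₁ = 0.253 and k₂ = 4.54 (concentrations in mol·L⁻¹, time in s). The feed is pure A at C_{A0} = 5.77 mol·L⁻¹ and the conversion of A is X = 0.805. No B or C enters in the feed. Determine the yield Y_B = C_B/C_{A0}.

0.0380

Exit C_A = C_{A0}(1−X) = 5.77×0.195 = 1.125 mol·L⁻¹.
In a CSTR the entire volume is at exit conditions, so r_B = 0.253×1.125 = 0.2847 and r_C = 4.54×1.125^2 = 5.747.
Fraction of consumed A going to B: r_B/(r_B+r_C) = 0.04719.
C_B = 0.04719·C_{A0}·X = 0.04719×5.77×0.805 = 0.219 mol·L⁻¹; Y_B = C_B/C_{A0} = 0.0380.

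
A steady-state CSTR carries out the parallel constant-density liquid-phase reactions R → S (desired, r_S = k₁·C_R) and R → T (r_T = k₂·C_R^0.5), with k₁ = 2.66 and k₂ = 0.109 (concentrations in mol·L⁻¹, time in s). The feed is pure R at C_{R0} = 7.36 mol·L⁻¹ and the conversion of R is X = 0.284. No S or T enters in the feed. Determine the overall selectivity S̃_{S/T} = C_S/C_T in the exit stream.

56.0

Exit C_R = C_{R0}(1−X) = 7.36×0.716 = 5.270 mol·L⁻¹.
Rates in a CSTR are evaluated at the outlet concentration: r_S = 2.66×5.270 = 14.02, r_T = 0.109×5.270^0.5 = 0.2502.
Overall selectivity = C_S/C_T = r_Sτ/(r_Tτ) = r_S/r_T = 56.0.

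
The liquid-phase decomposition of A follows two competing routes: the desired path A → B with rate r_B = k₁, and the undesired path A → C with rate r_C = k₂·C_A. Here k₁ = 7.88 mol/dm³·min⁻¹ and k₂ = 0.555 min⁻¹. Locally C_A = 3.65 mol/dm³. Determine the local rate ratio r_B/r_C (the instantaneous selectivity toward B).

S_{B/C} = r_B/r_C = (k₁)/(k₂·C_A) = (k₁/k₂)·C_A⁻¹.
= (7.88) / (0.555×3.650) = 7.880/2.026 = 3.89.
The undesired path is higher order in A, so low C_A (CSTR or dilute feed) favours B.

3.89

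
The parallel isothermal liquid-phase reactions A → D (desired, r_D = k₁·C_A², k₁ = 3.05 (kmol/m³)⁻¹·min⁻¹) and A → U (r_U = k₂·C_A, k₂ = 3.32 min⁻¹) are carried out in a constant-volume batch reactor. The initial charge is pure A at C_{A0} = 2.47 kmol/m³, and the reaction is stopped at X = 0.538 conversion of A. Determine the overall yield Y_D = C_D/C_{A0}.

C_A = C_{A0}(1−X) = 1.141 kmol/m³.
Along a PFR/batch, dC_U/dC_A = −r_U/(r_D+r_U) = −k₂/(k₂+k₁·C_A).
Integrating from C_{A0} to C_A: C_U = (3.32/3.05)·ln[(3.32+3.05·2.47)/(3.32+3.05·1.14)] = 1.089·ln(10.85/6.800) = 0.5089 kmol/m³.
Then C_D = (C_{A0}−C_A) − C_U = 1.329 − 0.5089 = 0.8200 kmol/m³.
Y_D = C_D/C_{A0} = 0.8200/2.47 = 0.332.

0.332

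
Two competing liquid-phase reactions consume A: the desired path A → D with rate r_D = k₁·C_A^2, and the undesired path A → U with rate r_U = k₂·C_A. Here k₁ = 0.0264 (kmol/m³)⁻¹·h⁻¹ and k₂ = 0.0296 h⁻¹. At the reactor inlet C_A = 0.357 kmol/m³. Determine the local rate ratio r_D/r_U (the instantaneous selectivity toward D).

0.318

S_{D/U} = r_D/r_U = (k₁·C_A^2)/(k₂·C_A) = (k₁/k₂)·C_A.
= (0.0264×0.3570^2) / (0.0296×0.3570) = 0.003365/0.01057 = 0.318.
Since the desired path is higher order in A, keeping C_A high (PFR or concentrated feed) favours D.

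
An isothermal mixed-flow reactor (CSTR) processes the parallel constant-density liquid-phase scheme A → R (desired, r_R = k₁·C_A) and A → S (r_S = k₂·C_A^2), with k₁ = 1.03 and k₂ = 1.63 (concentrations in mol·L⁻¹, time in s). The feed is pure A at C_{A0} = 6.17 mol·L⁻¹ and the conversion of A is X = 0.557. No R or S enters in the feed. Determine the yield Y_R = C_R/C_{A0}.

0.105

Exit C_A = C_{A0}(1−X) = 6.17×0.443 = 2.733 mol·L⁻¹.
In a CSTR the entire volume is at exit conditions, so r_R = 1.03×2.733 = 2.815 and r_S = 1.63×2.733^2 = 12.18.
Fraction of consumed A going to R: r_R/(r_R+r_S) = 0.1878.
C_R = 0.1878·C_{A0}·X = 0.1878×6.17×0.557 = 0.645 mol·L⁻¹; Y_R = C_R/C_{A0} = 0.105.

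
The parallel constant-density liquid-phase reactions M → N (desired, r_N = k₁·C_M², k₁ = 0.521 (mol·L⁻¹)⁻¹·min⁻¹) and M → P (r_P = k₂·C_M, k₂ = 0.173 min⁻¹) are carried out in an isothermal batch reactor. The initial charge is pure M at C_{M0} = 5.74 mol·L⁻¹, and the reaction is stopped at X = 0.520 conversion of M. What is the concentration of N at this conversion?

C_M = C_{M0}(1−X) = 2.755 mol·L⁻¹.
Along a PFR/batch, dC_P/dC_M = −r_P/(r_N+r_P) = −k₂/(k₂+k₁·C_M).
Integrating from C_{M0} to C_M: C_P = (0.173/0.521)·ln[(0.173+0.521·5.74)/(0.173+0.521·2.76)] = 0.3321·ln(3.164/1.608) = 0.2246 mol·L⁻¹.
Then C_N = (C_{M0}−C_M) − C_P = 2.985 − 0.2246 = 2.760 mol·L⁻¹.

2.76 mol·L⁻¹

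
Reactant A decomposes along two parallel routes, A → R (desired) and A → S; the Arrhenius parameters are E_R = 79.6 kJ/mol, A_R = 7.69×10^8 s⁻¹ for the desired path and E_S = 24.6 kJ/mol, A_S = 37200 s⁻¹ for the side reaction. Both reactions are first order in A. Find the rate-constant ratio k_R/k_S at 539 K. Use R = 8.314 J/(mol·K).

0.0966

With equal orders, S_{R/S} = k_R/k_S = (A_R/A_S)·exp[(E_S−E_R)/(RT)].
(E_S−E_R)/(RT) = (24.6−79.6)×10³/(8.314×539) = -55000/4481 = -12.27.
k_R/k_S = (7.69×10^8/37200)·exp(-12.27) = 20672 × 4.675×10^-6 = 0.0966.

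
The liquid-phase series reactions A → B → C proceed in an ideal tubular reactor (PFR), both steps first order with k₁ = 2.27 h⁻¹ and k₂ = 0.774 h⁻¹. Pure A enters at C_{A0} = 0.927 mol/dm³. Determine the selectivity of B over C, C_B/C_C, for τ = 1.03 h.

Solving the coupled first-order balances gives C_B(τ) = [k₁/(k₂−k₁)]·C_{A0}·(e^(−k₁τ) − e^(−k₂τ)).
e^(−k₁τ) = e^(−2.27×1.03) = e^(−2.338) = 0.09651; e^(−k₂τ) = e^(−0.7972) = 0.4506.
C_B = 2.27×0.927/(0.774−2.27) × (0.09651−0.4506) = (-1.407)×(-0.3541) = 0.4980 mol/dm³.
C_A = C_{A0}e^(−k₁τ) = 0.08947 mol/dm³, so C_C = C_{A0}−C_A−C_B = 0.3395 mol/dm³; C_B/C_C = 1.47.

1.47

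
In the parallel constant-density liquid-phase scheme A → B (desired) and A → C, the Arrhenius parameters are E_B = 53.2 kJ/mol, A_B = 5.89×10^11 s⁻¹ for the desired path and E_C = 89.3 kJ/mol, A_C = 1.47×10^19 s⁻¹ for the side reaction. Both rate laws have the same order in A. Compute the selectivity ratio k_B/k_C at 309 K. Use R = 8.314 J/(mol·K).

With equal orders, S_{B/C} = k_B/k_C = (A_B/A_C)·exp[(E_C−E_B)/(RT)].
(E_C−E_B)/(RT) = (89.3−53.2)×10³/(8.314×309) = 36100/2569 = 14.05.
k_B/k_C = (5.89×10^11/1.47×10^19)·exp(14.05) = 4.007×10^-8 × 1.267×10^6 = 0.0508.

0.0508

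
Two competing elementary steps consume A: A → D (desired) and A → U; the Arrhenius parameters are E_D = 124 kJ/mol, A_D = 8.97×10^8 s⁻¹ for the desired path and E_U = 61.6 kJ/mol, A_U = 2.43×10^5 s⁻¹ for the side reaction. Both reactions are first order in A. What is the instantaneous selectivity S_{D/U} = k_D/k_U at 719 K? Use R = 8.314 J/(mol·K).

With equal orders, S_{D/U} = k_D/k_U = (A_D/A_U)·exp[(E_U−E_D)/(RT)].
(E_U−E_D)/(RT) = (61.6−124)×10³/(8.314×719) = -62400/5978 = -10.44.
k_D/k_U = (8.97×10^8/2.43×10^5)·exp(-10.44) = 3691 × 2.928×10^-5 = 0.108.

0.108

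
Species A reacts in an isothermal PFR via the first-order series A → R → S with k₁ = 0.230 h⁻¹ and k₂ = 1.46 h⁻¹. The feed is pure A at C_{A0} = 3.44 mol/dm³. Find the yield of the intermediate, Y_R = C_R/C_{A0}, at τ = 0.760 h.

0.0954

Solving the coupled first-order balances gives C_R(τ) = [k₁/(k₂−k₁)]·C_{A0}·(e^(−k₁τ) − e^(−k₂τ)).
e^(−k₁τ) = e^(−0.230×0.760) = e^(−0.1748) = 0.8396; e^(−k₂τ) = e^(−1.110) = 0.3297.
C_R = 0.230×3.44/(1.46−0.230) × (0.8396−0.3297) = 0.6433×0.5099 = 0.3280 mol/dm³.
Y_R = C_R/C_{A0} = 0.3280/3.44 = 0.0954.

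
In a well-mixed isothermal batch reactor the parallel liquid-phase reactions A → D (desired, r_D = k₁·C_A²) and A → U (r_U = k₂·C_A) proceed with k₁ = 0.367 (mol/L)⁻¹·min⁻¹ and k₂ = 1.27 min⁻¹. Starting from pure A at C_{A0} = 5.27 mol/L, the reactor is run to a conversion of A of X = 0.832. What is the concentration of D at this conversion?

1.97 mol/L

C_A = C_{A0}(1−X) = 0.8854 mol/L.
Along a PFR/batch, dC_U/dC_A = −r_U/(r_D+r_U) = −k₂/(k₂+k₁·C_A).
Integrating from C_{A0} to C_A: C_U = (1.27/0.367)·ln[(1.27+0.367·5.27)/(1.27+0.367·0.885)] = 3.460·ln(3.204/1.595) = 2.414 mol/L.
Then C_D = (C_{A0}−C_A) − C_U = 4.385 − 2.414 = 1.971 mol/L.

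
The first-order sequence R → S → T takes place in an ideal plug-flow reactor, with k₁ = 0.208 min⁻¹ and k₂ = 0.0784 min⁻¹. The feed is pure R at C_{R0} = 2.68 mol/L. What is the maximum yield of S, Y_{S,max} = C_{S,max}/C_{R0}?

0.554

At the optimum, C_{S,max}/C_{R0} = (k₁/k₂)^[k₂/(k₂−k₁)].
= (0.208/0.0784)^(0.0784/(0.0784−0.208)) = (2.653)^(-0.6049) = 0.5542.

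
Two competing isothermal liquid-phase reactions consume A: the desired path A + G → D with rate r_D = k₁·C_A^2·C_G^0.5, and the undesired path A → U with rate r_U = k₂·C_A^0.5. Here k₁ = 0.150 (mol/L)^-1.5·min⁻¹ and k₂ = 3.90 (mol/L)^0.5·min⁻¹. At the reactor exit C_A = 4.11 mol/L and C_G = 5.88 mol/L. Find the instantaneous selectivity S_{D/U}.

S_{D/U} = r_D/r_U = (k₁·C_A^2·C_G^0.5)/(k₂·C_A^0.5) = (k₁/k₂)·C_A^1.5·C_G^0.5.
= (0.150×4.110^2×5.880^0.5) / (3.90×4.110^0.5) = 6.144/7.907 = 0.777.
Since the desired path is higher order in A, keeping C_A high (PFR or concentrated feed) favours D.

0.777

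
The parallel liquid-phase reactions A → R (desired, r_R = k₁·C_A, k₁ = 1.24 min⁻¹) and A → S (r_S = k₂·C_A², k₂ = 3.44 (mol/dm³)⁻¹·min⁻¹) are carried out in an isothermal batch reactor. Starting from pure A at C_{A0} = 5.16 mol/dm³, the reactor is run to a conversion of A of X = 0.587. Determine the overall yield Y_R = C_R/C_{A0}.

0.0556

C_A = C_{A0}(1−X) = 2.131 mol/dm³.
Along a PFR/batch, dC_R/dC_A = −r_R/(r_R+r_S) = −k₁/(k₁+k₂·C_A).
Integrating from C_{A0} to C_A: C_R = (1.24/3.44)·ln[(1.24+3.44·5.16)/(1.24+3.44·2.13)] = 0.3605·ln(18.99/8.571) = 0.2868 mol/dm³.
Y_R = C_R/C_{A0} = 0.2868/5.16 = 0.0556.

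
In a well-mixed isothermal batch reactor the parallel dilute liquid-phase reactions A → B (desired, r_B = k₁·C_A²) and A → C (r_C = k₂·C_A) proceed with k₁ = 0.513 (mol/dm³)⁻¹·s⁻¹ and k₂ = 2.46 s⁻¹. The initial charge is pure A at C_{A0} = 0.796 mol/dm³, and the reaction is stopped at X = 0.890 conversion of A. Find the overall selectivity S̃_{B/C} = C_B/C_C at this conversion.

0.0905

C_A = C_{A0}(1−X) = 0.08756 mol/dm³.
Along a PFR/batch, dC_C/dC_A = −r_C/(r_B+r_C) = −k₂/(k₂+k₁·C_A).
Integrating from C_{A0} to C_A: C_C = (2.46/0.513)·ln[(2.46+0.513·0.796)/(2.46+0.513·0.0876)] = 4.795·ln(2.868/2.505) = 0.6497 mol/dm³.
Then C_B = (C_{A0}−C_A) − C_C = 0.7084 − 0.6497 = 0.05877 mol/dm³.
S̃_{B/C} = C_B/C_C = 0.05877/0.6497 = 0.0905.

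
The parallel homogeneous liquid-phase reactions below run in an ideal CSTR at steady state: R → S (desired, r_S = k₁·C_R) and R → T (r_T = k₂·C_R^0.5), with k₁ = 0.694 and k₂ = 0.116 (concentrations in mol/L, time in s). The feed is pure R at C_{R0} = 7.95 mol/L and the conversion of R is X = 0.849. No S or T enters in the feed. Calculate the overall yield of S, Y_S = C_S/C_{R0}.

Exit C_R = C_{R0}(1−X) = 7.95×0.151 = 1.200 mol/L.
In a CSTR the entire volume is at exit conditions, so r_S = 0.694×1.200 = 0.8331 and r_T = 0.116×1.200^0.5 = 0.1271.
Fraction of consumed R going to S: r_S/(r_S+r_T) = 0.8676.
C_S = 0.8676·C_{R0}·X = 0.8676×7.95×0.849 = 5.86 mol/L; Y_S = C_S/C_{R0} = 0.737.

0.737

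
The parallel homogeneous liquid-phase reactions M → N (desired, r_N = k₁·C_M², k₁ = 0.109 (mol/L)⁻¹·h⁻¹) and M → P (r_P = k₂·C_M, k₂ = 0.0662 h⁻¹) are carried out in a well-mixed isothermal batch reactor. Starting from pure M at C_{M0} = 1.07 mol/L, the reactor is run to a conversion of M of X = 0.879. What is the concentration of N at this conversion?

0.441 mol/L

C_M = C_{M0}(1−X) = 0.1295 mol/L.
Along a PFR/batch, dC_P/dC_M = −r_P/(r_N+r_P) = −k₂/(k₂+k₁·C_M).
Integrating from C_{M0} to C_M: C_P = (0.0662/0.109)·ln[(0.0662+0.109·1.07)/(0.0662+0.109·0.129)] = 0.6073·ln(0.1828/0.08031) = 0.4996 mol/L.
Then C_N = (C_{M0}−C_M) − C_P = 0.9405 − 0.4996 = 0.4409 mol/L.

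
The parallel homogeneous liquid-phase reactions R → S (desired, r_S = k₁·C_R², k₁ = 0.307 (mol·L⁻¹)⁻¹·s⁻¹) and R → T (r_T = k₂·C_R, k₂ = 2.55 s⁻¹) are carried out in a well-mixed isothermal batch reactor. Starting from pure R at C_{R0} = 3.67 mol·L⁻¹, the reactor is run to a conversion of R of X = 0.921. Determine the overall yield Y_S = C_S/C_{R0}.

C_R = C_{R0}(1−X) = 0.2899 mol·L⁻¹.
Along a PFR/batch, dC_T/dC_R = −r_T/(r_S+r_T) = −k₂/(k₂+k₁·C_R).
Integrating from C_{R0} to C_R: C_T = (2.55/0.307)·ln[(2.55+0.307·3.67)/(2.55+0.307·0.290)] = 8.306·ln(3.677/2.639) = 2.754 mol·L⁻¹.
Then C_S = (C_{R0}−C_R) − C_T = 3.380 − 2.754 = 0.6257 mol·L⁻¹.
Y_S = C_S/C_{R0} = 0.6257/3.67 = 0.170.

0.170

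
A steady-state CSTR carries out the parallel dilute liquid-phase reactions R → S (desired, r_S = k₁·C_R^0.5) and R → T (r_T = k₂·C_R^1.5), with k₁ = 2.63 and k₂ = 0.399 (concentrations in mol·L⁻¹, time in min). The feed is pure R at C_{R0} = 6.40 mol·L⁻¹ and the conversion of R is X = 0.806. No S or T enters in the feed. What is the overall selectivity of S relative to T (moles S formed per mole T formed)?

5.31

Exit C_R = C_{R0}(1−X) = 6.40×0.194 = 1.242 mol·L⁻¹.
Rates in a CSTR are evaluated at the outlet concentration: r_S = 2.63×1.242^0.5 = 2.931, r_T = 0.399×1.242^1.5 = 0.5520.
Overall selectivity = C_S/C_T = r_Sτ/(r_Tτ) = r_S/r_T = 5.31.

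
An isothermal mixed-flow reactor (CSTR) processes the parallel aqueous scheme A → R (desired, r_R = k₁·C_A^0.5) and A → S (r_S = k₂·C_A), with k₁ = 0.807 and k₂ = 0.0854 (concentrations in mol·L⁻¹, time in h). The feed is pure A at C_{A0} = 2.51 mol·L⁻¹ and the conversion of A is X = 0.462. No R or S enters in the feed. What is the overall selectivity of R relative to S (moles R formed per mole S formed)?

8.13

Exit C_A = C_{A0}(1−X) = 2.51×0.538 = 1.350 mol·L⁻¹.
A CSTR operates uniformly at the exit composition, giving r_R = 0.9378 and r_S = 0.1153 (each k·C_A^n at C_A = 1.350).
Overall selectivity = C_R/C_S = r_Rτ/(r_Sτ) = r_R/r_S = 8.13.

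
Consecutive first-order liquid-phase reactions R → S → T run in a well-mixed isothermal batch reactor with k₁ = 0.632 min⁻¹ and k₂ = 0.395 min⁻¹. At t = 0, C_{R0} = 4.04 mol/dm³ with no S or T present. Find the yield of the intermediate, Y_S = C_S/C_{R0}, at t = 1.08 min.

0.393

For first-order series with pure R initially, C_S(t) = k₁C_{R0}/(k₂−k₁)·(e^(−k₁t) − e^(−k₂t)).
e^(−k₁t) = e^(−0.632×1.08) = e^(−0.6826) = 0.5053; e^(−k₂t) = e^(−0.4266) = 0.6527.
C_S = 0.632×4.04/(0.395−0.632) × (0.5053−0.6527) = (-10.77)×(-0.1474) = 1.588 mol/dm³.
Y_S = C_S/C_{R0} = 1.588/4.04 = 0.393.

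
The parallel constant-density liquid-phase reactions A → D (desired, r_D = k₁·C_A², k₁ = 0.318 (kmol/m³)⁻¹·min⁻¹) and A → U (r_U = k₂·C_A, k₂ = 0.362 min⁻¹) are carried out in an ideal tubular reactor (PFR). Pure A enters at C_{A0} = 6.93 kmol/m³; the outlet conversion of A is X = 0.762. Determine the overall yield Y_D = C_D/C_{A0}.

C_A = C_{A0}(1−X) = 1.649 kmol/m³.
Along a PFR/batch, dC_U/dC_A = −r_U/(r_D+r_U) = −k₂/(k₂+k₁·C_A).
Integrating from C_{A0} to C_A: C_U = (0.362/0.318)·ln[(0.362+0.318·6.93)/(0.362+0.318·1.65)] = 1.138·ln(2.566/0.8865) = 1.210 kmol/m³.
Then C_D = (C_{A0}−C_A) − C_U = 5.281 − 1.210 = 4.071 kmol/m³.
Y_D = C_D/C_{A0} = 4.071/6.93 = 0.587.

0.587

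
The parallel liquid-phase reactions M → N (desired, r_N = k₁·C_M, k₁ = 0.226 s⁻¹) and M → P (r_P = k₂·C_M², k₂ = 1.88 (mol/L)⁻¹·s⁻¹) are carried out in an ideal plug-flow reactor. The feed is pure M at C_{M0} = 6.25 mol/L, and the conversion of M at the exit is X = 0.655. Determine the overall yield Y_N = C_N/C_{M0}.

C_M = C_{M0}(1−X) = 2.156 mol/L.
Along a PFR/batch, dC_N/dC_M = −r_N/(r_N+r_P) = −k₁/(k₁+k₂·C_M).
Integrating from C_{M0} to C_M: C_N = (0.226/1.88)·ln[(0.226+1.88·6.25)/(0.226+1.88·2.16)] = 0.1202·ln(11.98/4.280) = 0.1237 mol/L.
Y_N = C_N/C_{M0} = 0.1237/6.25 = 0.0198.

0.0198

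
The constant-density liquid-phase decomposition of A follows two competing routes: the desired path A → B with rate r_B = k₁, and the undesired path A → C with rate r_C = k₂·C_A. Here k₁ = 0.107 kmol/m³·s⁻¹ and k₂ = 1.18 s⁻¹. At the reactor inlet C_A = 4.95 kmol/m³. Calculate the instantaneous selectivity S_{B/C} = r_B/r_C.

0.0183

S_{B/C} = r_B/r_C = (k₁)/(k₂·C_A) = (k₁/k₂)·C_A⁻¹.
= (0.107) / (1.18×4.950) = 0.1070/5.841 = 0.0183.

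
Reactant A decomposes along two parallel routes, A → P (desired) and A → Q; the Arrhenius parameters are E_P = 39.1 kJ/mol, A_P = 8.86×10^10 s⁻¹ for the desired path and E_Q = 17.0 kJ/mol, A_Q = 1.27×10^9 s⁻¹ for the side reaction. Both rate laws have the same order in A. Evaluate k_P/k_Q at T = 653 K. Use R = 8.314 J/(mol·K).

1.19

Since both paths have the same order in A, the concentration cancels and S_{P/Q} = k_P/k_Q = (A_P/A_Q)·exp[(E_Q−E_P)/(RT)].
(E_Q−E_P)/(RT) = (17.0−39.1)×10³/(8.314×653) = -22100/5429 = -4.071.
k_P/k_Q = (8.86×10^10/1.27×10^9)·exp(-4.071) = 69.76 × 0.01707 = 1.19.
Since E_P > E_Q, raising the temperature improves selectivity toward P.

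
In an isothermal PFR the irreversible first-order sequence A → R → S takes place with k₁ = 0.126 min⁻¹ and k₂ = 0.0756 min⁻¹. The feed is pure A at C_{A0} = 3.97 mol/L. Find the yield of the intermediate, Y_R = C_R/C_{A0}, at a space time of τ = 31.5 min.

0.184

For first-order series with pure A initially, C_R(τ) = k₁C_{A0}/(k₂−k₁)·(e^(−k₁τ) − e^(−k₂τ)).
e^(−k₁τ) = e^(−0.126×31.5) = e^(−3.969) = 0.01889; e^(−k₂τ) = e^(−2.381) = 0.09242.
C_R = 0.126×3.97/(0.0756−0.126) × (0.01889−0.09242) = (-9.925)×(-0.07353) = 0.7298 mol/L.
Y_R = C_R/C_{A0} = 0.7298/3.97 = 0.184.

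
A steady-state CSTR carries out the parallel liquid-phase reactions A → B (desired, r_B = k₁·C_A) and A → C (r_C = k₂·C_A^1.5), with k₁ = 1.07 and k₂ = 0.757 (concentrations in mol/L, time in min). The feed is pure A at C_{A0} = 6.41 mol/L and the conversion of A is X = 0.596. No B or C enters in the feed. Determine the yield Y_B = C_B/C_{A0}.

Exit C_A = C_{A0}(1−X) = 6.41×0.404 = 2.590 mol/L.
Rates in a CSTR are evaluated at the outlet concentration: r_B = 1.07×2.590 = 2.771, r_C = 0.757×2.590^1.5 = 3.155.
Fraction of consumed A going to B: r_B/(r_B+r_C) = 0.4676.
C_B = 0.4676·C_{A0}·X = 0.4676×6.41×0.596 = 1.79 mol/L; Y_B = C_B/C_{A0} = 0.279.

0.279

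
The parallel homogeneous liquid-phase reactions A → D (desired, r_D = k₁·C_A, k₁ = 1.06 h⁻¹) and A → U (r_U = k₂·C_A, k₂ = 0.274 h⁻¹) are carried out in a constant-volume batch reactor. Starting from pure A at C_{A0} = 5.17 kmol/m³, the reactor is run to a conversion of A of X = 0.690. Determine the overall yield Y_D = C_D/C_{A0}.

C_A = C_{A0}(1−X) = 1.603 kmol/m³.
Both paths are first order in A, so the instantaneous fraction to D is constant: dC_D/d(−C_A) = k₁/(k₁+k₂) = 0.7946.
C_D = 0.7946·(C_{A0}−C_A) = 0.7946×3.567 = 2.83 kmol/m³.
Y_D = C_D/C_{A0} = 2.835/5.17 = 0.548.

0.548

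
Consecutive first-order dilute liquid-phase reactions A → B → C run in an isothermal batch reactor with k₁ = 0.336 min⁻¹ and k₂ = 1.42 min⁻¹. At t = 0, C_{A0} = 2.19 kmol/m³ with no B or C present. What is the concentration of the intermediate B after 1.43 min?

Solving the coupled first-order balances gives C_B(t) = [k₁/(k₂−k₁)]·C_{A0}·(e^(−k₁t) − e^(−k₂t)).
e^(−k₁t) = e^(−0.336×1.43) = e^(−0.4805) = 0.6185; e^(−k₂t) = e^(−2.031) = 0.1313.
C_B = 0.336×2.19/(1.42−0.336) × (0.6185−0.1313) = 0.6788×0.4872 = 0.3307 kmol/m³.

0.331 kmol/m³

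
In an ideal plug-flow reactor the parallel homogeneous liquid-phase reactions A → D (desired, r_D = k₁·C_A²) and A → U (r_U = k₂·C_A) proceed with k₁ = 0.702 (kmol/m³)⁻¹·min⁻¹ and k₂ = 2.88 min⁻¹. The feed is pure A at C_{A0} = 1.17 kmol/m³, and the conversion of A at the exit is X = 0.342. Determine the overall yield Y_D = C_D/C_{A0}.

C_A = C_{A0}(1−X) = 0.7699 kmol/m³.
Along a PFR/batch, dC_U/dC_A = −r_U/(r_D+r_U) = −k₂/(k₂+k₁·C_A).
Integrating from C_{A0} to C_A: C_U = (2.88/0.702)·ln[(2.88+0.702·1.17)/(2.88+0.702·0.770)] = 4.103·ln(3.701/3.420) = 0.3238 kmol/m³.
Then C_D = (C_{A0}−C_A) − C_U = 0.4001 − 0.3238 = 0.07634 kmol/m³.
Y_D = C_D/C_{A0} = 0.07634/1.17 = 0.0653.

0.0653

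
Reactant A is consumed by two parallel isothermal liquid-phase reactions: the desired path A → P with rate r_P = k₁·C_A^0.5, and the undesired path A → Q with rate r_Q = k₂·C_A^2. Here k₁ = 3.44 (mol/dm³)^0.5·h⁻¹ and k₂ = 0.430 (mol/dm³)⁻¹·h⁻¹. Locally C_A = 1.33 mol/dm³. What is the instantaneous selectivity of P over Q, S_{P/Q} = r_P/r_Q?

S_{P/Q} = r_P/r_Q = (k₁·C_A^0.5)/(k₂·C_A^2) = (k₁/k₂)·C_A^-1.5.
= (3.44×1.330^0.5) / (0.430×1.330^2) = 3.967/0.7606 = 5.22.

5.22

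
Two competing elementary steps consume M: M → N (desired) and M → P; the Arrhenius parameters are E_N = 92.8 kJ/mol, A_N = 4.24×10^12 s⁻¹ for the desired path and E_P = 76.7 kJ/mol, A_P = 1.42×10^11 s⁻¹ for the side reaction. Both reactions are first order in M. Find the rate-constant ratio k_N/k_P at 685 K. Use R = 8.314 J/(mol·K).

1.77

k_N/k_P = (A_N/A_P)·exp[−(E_N−E_P)/(RT)] = (A_N/A_P)·exp[(E_P−E_N)/(RT)].
(E_P−E_N)/(RT) = (76.7−92.8)×10³/(8.314×685) = -16100/5695 = -2.827.
k_N/k_P = (4.24×10^12/1.42×10^11)·exp(-2.827) = 29.86 × 0.05919 = 1.77.
Since E_N > E_P, raising the temperature improves selectivity toward N.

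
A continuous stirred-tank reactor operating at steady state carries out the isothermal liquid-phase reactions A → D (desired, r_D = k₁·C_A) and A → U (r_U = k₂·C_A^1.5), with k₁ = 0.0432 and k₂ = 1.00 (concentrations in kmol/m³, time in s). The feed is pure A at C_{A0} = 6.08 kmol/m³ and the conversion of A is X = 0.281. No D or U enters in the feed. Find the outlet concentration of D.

0.0346 kmol/m³

Exit C_A = C_{A0}(1−X) = 6.08×0.719 = 4.372 kmol/m³.
A CSTR operates uniformly at the exit composition, giving r_D = 0.1888 and r_U = 9.140 (each k·C_A^n at C_A = 4.372).
Fraction of consumed A going to D: r_D/(r_D+r_U) = 0.02024.
C_D = 0.02024·C_{A0}·X = 0.02024×6.08×0.281 = 0.0346 kmol/m³.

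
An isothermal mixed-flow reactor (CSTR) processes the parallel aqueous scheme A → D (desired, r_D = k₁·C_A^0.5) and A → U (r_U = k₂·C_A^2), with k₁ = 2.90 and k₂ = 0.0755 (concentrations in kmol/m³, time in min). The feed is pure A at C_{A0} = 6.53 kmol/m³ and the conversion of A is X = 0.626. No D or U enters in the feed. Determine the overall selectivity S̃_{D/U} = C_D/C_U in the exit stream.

Exit C_A = C_{A0}(1−X) = 6.53×0.374 = 2.442 kmol/m³.
In a CSTR the entire volume is at exit conditions, so r_D = 2.90×2.442^0.5 = 4.532 and r_U = 0.0755×2.442^2 = 0.4503.
Overall selectivity = C_D/C_U = r_Dτ/(r_Uτ) = r_D/r_U = 10.1.

10.1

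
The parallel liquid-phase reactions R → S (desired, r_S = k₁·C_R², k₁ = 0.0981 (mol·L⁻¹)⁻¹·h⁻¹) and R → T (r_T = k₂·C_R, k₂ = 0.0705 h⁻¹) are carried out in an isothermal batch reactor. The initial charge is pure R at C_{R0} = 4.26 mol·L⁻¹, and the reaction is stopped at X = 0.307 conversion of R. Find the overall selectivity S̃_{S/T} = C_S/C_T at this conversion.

4.97

C_R = C_{R0}(1−X) = 2.952 mol·L⁻¹.
Along a PFR/batch, dC_T/dC_R = −r_T/(r_S+r_T) = −k₂/(k₂+k₁·C_R).
Integrating from C_{R0} to C_R: C_T = (0.0705/0.0981)·ln[(0.0705+0.0981·4.26)/(0.0705+0.0981·2.95)] = 0.7187·ln(0.4884/0.3601) = 0.2190 mol·L⁻¹.
Then C_S = (C_{R0}−C_R) − C_T = 1.308 − 0.2190 = 1.089 mol·L⁻¹.
S̃_{S/T} = C_S/C_T = 1.089/0.2190 = 4.97.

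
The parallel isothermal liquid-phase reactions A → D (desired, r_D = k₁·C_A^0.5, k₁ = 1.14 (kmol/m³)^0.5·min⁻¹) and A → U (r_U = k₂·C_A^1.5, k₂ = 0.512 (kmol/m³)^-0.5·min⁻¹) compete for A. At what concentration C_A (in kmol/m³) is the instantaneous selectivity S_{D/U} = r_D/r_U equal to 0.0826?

27.0 kmol/m³

S_{D/U} = (k₁/k₂)·C_A⁻¹ ⇒ C_A = (S·k₂/k₁)^(-1).
= (0.0826×0.512/1.14)^(-1) = (0.03710)^(-1) = 27.0 kmol/m³.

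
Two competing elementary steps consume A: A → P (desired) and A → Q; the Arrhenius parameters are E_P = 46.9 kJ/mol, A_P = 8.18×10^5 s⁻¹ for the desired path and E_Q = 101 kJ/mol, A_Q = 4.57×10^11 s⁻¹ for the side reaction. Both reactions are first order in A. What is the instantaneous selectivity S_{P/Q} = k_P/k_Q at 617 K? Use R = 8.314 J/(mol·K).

0.0681

Since both paths have the same order in A, the concentration cancels and S_{P/Q} = k_P/k_Q = (A_P/A_Q)·exp[(E_Q−E_P)/(RT)].
(E_Q−E_P)/(RT) = (101−46.9)×10³/(8.314×617) = 54100/5130 = 10.55.
k_P/k_Q = (8.18×10^5/4.57×10^11)·exp(10.55) = 1.790×10^-6 × 38038 = 0.0681.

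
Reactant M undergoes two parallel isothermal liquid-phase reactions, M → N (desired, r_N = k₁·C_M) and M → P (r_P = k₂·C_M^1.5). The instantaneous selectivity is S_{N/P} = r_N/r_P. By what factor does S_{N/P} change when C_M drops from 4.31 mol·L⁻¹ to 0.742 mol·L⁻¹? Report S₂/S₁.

S_{N/P} = (k₁/k₂)·C_M^-0.5, so S₂/S₁ = (C_{M,2}/C_{M,1})^-0.5.
= (0.742/4.31)^(-0.5) = (0.1722)^(-0.5) = 2.41.
Selectivity toward N rises as C_M falls — low-concentration operation is favoured.

2.41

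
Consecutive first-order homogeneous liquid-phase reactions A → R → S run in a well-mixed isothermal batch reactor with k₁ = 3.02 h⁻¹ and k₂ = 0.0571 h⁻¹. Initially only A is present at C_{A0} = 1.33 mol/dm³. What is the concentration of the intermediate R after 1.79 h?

The intermediate concentration in a first-order A→B→C sequence is C_R = k₁C_{A0}(e^(−k₁t) − e^(−k₂t))/(k₂−k₁).
e^(−k₁t) = e^(−3.02×1.79) = e^(−5.406) = 0.004490; e^(−k₂t) = e^(−0.1022) = 0.9028.
C_R = 3.02×1.33/(0.0571−3.02) × (0.004490−0.9028) = (-1.356)×(-0.8984) = 1.218 mol/dm³.

1.22 mol/dm³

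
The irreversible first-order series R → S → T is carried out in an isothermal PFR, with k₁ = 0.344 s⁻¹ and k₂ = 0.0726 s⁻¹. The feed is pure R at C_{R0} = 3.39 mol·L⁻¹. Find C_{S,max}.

Evaluating C_S at τ_opt = ln(k₂/k₁)/(k₂−k₁) gives C_{S,max}/C_{R0} = (k₁/k₂)^[k₂/(k₂−k₁)].
= (0.344/0.0726)^(0.0726/(0.0726−0.344)) = (4.738)^(-0.2675) = 0.6596.
C_{S,max} = 0.6596×3.39 = 2.24 mol·L⁻¹.

2.24 mol·L⁻¹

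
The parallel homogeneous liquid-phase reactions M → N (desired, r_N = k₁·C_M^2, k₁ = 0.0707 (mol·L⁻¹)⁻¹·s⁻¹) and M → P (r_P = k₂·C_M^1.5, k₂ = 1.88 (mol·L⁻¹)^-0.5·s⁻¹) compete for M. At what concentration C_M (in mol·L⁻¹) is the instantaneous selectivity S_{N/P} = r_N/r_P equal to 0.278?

S_{N/P} = (k₁/k₂)·C_M^0.5 ⇒ C_M = (S·k₂/k₁)^(2).
= (0.278×1.88/0.0707)^(2) = (7.392)^(2) = 54.6 mol·L⁻¹.

54.6 mol·L⁻¹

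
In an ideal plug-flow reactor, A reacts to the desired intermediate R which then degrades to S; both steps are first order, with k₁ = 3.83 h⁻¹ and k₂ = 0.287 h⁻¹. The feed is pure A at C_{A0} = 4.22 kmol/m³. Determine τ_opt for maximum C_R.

0.731 h

The intermediate peaks when r₁ = r₂, i.e. k₁e^(−k₁τ) = k₂e^(−k₂τ), giving τ_opt = ln(k₂/k₁)/(k₂−k₁).
= ln(0.287/3.83)/(0.287−3.83) = ln(0.07493)/-3.543 = -2.591/-3.543 = 0.731 h.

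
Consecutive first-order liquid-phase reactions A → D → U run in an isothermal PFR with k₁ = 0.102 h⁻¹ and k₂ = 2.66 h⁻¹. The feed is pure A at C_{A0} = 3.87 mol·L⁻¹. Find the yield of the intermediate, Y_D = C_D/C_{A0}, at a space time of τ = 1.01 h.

The intermediate concentration in a first-order A→B→C sequence is C_D = k₁C_{A0}(e^(−k₁τ) − e^(−k₂τ))/(k₂−k₁).
e^(−k₁τ) = e^(−0.102×1.01) = e^(−0.1030) = 0.9021; e^(−k₂τ) = e^(−2.687) = 0.06811.
C_D = 0.102×3.87/(2.66−0.102) × (0.9021−0.06811) = 0.1543×0.8340 = 0.1287 mol·L⁻¹.
Y_D = C_D/C_{A0} = 0.1287/3.87 = 0.0333.

0.0333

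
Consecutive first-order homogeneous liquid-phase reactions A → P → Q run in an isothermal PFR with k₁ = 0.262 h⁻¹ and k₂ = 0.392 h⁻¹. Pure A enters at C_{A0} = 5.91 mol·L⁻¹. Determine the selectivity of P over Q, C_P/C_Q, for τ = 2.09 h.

1.92

For first-order series with pure A initially, C_P(τ) = k₁C_{A0}/(k₂−k₁)·(e^(−k₁τ) − e^(−k₂τ)).
e^(−k₁τ) = e^(−0.262×2.09) = e^(−0.5476) = 0.5783; e^(−k₂τ) = e^(−0.8193) = 0.4407.
C_P = 0.262×5.91/(0.392−0.262) × (0.5783−0.4407) = 11.91×0.1376 = 1.639 mol·L⁻¹.
C_A = C_{A0}e^(−k₁τ) = 3.418 mol·L⁻¹, so C_Q = C_{A0}−C_A−C_P = 0.8530 mol·L⁻¹; C_P/C_Q = 1.92.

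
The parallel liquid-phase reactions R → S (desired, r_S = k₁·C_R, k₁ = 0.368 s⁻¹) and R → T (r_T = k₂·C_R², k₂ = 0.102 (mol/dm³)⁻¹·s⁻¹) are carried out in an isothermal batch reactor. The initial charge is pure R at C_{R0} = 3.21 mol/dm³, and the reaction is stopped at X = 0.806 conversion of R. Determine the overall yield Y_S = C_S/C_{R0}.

0.536

C_R = C_{R0}(1−X) = 0.6227 mol/dm³.
Along a PFR/batch, dC_S/dC_R = −r_S/(r_S+r_T) = −k₁/(k₁+k₂·C_R).
Integrating from C_{R0} to C_R: C_S = (0.368/0.102)·ln[(0.368+0.102·3.21)/(0.368+0.102·0.623)] = 3.608·ln(0.6954/0.4315) = 1.722 mol/dm³.
Y_S = C_S/C_{R0} = 1.722/3.21 = 0.536.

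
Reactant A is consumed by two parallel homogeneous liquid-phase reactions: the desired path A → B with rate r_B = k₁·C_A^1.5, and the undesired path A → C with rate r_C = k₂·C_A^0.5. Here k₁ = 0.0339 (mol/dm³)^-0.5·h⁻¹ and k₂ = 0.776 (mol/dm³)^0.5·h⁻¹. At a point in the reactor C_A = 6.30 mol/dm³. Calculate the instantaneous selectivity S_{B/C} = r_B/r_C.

S_{B/C} = r_B/r_C = (k₁·C_A^1.5)/(k₂·C_A^0.5) = (k₁/k₂)·C_A.
= (0.0339×6.300^1.5) / (0.776×6.300^0.5) = 0.5361/1.948 = 0.275.

0.275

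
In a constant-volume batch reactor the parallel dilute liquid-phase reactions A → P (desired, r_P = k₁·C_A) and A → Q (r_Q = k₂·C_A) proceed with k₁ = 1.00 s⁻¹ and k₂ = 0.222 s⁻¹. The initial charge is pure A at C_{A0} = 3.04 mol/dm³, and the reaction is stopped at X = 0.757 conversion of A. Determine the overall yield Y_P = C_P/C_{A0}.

0.619

C_A = C_{A0}(1−X) = 0.7387 mol/dm³.
Both paths are first order in A, so the instantaneous fraction to P is constant: dC_P/d(−C_A) = k₁/(k₁+k₂) = 0.8183.
C_P = 0.8183·(C_{A0}−C_A) = 0.8183×2.301 = 1.88 mol/dm³.
Y_P = C_P/C_{A0} = 1.883/3.04 = 0.619.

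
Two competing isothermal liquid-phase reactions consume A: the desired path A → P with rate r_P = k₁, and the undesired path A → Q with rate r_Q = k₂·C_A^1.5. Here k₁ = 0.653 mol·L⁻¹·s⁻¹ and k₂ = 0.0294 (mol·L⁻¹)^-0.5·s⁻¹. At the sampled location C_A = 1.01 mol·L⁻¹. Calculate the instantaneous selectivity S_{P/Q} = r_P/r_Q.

S_{P/Q} = r_P/r_Q = (k₁)/(k₂·C_A^1.5) = (k₁/k₂)·C_A^-1.5.
= (0.653) / (0.0294×1.010^1.5) = 0.6530/0.02984 = 21.9.

21.9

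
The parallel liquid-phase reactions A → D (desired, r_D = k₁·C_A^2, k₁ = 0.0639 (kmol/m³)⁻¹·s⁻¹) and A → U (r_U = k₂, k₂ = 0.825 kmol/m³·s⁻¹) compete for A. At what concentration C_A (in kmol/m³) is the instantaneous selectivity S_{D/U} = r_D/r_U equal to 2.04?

S_{D/U} = (k₁/k₂)·C_A^2 ⇒ C_A = (S·k₂/k₁)^(0.5).
= (2.04×0.825/0.0639)^(0.5) = (26.34)^(0.5) = 5.13 kmol/m³.

5.13 kmol/m³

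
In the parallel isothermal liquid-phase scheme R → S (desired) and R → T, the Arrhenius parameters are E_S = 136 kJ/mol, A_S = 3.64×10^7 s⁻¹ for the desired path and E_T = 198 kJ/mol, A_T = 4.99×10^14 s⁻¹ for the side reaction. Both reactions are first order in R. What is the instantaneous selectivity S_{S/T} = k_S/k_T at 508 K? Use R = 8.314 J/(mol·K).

Since both paths have the same order in R, the concentration cancels and S_{S/T} = k_S/k_T = (A_S/A_T)·exp[(E_T−E_S)/(RT)].
(E_T−E_S)/(RT) = (198−136)×10³/(8.314×508) = 62000/4224 = 14.68.
k_S/k_T = (3.64×10^7/4.99×10^14)·exp(14.68) = 7.295×10^-8 × 2.373×10^6 = 0.173.
Since E_S < E_T, lowering the temperature improves selectivity toward S.

0.173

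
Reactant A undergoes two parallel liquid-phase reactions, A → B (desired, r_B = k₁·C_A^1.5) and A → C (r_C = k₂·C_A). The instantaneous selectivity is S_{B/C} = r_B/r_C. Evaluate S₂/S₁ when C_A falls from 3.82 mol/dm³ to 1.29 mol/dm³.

0.581

S_{B/C} = (k₁/k₂)·C_A^0.5, so S₂/S₁ = (C_{A,2}/C_{A,1})^0.5.
= (1.29/3.82)^0.5 = (0.3377)^0.5 = 0.581.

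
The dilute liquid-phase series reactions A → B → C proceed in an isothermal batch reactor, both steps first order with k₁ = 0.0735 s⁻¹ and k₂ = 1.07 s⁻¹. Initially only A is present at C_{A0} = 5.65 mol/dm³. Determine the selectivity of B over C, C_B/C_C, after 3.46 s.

0.327

Solving the coupled first-order balances gives C_B(t) = [k₁/(k₂−k₁)]·C_{A0}·(e^(−k₁t) − e^(−k₂t)).
e^(−k₁t) = e^(−0.0735×3.46) = e^(−0.2543) = 0.7755; e^(−k₂t) = e^(−3.702) = 0.02467.
C_B = 0.0735×5.65/(1.07−0.0735) × (0.7755−0.02467) = 0.4167×0.7508 = 0.3129 mol/dm³.
C_A = C_{A0}e^(−k₁t) = 4.381 mol/dm³, so C_C = C_{A0}−C_A−C_B = 0.9558 mol/dm³; C_B/C_C = 0.327.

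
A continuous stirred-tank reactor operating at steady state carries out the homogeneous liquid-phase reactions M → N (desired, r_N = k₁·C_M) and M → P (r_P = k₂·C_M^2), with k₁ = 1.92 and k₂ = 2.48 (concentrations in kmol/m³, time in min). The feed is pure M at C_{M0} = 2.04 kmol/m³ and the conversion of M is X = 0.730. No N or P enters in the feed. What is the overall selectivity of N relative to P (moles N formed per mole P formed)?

1.41

Exit C_M = C_{M0}(1−X) = 2.04×0.270 = 0.5508 kmol/m³.
A CSTR operates uniformly at the exit composition, giving r_N = 1.058 and r_P = 0.7524 (each k·C_M^n at C_M = 0.5508).
Overall selectivity = C_N/C_P = r_Nτ/(r_Pτ) = r_N/r_P = 1.41.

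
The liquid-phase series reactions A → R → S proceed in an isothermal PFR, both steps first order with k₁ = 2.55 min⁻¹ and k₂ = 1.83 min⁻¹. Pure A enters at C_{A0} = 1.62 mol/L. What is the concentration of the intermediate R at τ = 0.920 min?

0.516 mol/L

The intermediate concentration in a first-order A→B→C sequence is C_R = k₁C_{A0}(e^(−k₁τ) − e^(−k₂τ))/(k₂−k₁).
e^(−k₁τ) = e^(−2.55×0.920) = e^(−2.346) = 0.09575; e^(−k₂τ) = e^(−1.684) = 0.1857.
C_R = 2.55×1.62/(1.83−2.55) × (0.09575−0.1857) = (-5.738)×(-0.08995) = 0.5161 mol/L.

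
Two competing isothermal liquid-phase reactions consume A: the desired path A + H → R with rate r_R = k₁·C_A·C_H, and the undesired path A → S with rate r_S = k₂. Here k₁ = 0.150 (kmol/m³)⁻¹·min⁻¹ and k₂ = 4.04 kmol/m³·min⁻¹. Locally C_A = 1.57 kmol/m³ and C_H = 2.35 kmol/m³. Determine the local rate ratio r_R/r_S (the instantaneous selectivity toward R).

S_{R/S} = r_R/r_S = (k₁·C_A·C_H)/(k₂) = (k₁/k₂)·C_A·C_H.
= (0.150×1.570×2.350) / (4.04) = 0.5534/4.040 = 0.137.

0.137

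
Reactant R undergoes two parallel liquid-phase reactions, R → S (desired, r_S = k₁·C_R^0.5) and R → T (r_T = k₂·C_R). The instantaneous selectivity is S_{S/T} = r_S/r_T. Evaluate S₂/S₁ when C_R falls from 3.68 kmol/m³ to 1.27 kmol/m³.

1.70

S_{S/T} = (k₁/k₂)·C_R^-0.5, so S₂/S₁ = (C_{R,2}/C_{R,1})^-0.5.
= (1.27/3.68)^(-0.5) = (0.3451)^(-0.5) = 1.70.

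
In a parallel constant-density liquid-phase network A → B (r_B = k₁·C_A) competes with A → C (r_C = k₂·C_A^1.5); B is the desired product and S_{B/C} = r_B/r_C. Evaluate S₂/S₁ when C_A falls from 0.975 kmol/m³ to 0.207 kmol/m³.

2.17

S_{B/C} = (k₁/k₂)·C_A^-0.5, so S₂/S₁ = (C_{A,2}/C_{A,1})^-0.5.
= (0.207/0.975)^(-0.5) = (0.2123)^(-0.5) = 2.17.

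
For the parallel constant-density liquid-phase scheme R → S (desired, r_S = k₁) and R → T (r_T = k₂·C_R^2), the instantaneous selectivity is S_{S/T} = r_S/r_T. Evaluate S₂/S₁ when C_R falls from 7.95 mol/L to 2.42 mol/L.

10.8

S_{S/T} = (k₁/k₂)·C_R^-2, so S₂/S₁ = (C_{R,2}/C_{R,1})^-2.
= (2.42/7.95)^(-2) = (0.3044)^(-2) = 10.8.
Selectivity toward S rises as C_R falls — low-concentration operation is favoured.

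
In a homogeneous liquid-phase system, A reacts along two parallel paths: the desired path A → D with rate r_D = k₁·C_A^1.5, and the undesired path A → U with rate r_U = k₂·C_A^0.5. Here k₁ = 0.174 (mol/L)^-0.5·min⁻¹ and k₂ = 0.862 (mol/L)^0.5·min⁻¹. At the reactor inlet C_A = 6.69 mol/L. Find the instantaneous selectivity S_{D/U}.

1.35

S_{D/U} = r_D/r_U = (k₁·C_A^1.5)/(k₂·C_A^0.5) = (k₁/k₂)·C_A.
= (0.174×6.690^1.5) / (0.862×6.690^0.5) = 3.011/2.230 = 1.35.
Since the desired path is higher order in A, keeping C_A high (PFR or concentrated feed) favours D.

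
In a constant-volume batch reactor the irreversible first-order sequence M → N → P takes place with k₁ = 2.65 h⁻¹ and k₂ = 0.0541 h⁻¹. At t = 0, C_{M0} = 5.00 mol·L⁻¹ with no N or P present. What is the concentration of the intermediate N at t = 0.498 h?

3.60 mol·L⁻¹

The intermediate concentration in a first-order A→B→C sequence is C_N = k₁C_{M0}(e^(−k₁t) − e^(−k₂t))/(k₂−k₁).
e^(−k₁t) = e^(−2.65×0.498) = e^(−1.320) = 0.2672; e^(−k₂t) = e^(−0.02694) = 0.9734.
C_N = 2.65×5.00/(0.0541−2.65) × (0.2672−0.9734) = (-5.104)×(-0.7062) = 3.605 mol·L⁻¹.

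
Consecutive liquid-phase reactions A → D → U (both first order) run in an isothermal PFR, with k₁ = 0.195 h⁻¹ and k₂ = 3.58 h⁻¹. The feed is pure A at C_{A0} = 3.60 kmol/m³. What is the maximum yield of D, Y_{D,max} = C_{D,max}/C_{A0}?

0.0461

Evaluating C_D at τ_opt = ln(k₂/k₁)/(k₂−k₁) gives C_{D,max}/C_{A0} = (k₁/k₂)^[k₂/(k₂−k₁)].
= (0.195/3.58)^(3.58/(3.58−0.195)) = (0.05447)^(1.058) = 0.04606.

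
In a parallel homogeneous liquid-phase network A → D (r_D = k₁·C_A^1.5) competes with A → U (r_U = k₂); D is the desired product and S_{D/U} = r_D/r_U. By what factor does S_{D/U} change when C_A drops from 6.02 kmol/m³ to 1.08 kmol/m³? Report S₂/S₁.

0.0760

S_{D/U} = (k₁/k₂)·C_A^1.5, so S₂/S₁ = (C_{A,2}/C_{A,1})^1.5.
= (1.08/6.02)^1.5 = (0.1794)^1.5 = 0.0760.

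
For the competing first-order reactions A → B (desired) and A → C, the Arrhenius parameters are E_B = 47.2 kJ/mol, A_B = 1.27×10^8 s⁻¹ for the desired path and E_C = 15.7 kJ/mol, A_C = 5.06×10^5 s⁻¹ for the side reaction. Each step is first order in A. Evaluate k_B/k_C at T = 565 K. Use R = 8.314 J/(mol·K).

With equal orders, S_{B/C} = k_B/k_C = (A_B/A_C)·exp[(E_C−E_B)/(RT)].
(E_C−E_B)/(RT) = (15.7−47.2)×10³/(8.314×565) = -31500/4697 = -6.706.
k_B/k_C = (1.27×10^8/5.06×10^5)·exp(-6.706) = 251.0 × 0.001224 = 0.307.
Since E_B > E_C, raising the temperature improves selectivity toward B.

0.307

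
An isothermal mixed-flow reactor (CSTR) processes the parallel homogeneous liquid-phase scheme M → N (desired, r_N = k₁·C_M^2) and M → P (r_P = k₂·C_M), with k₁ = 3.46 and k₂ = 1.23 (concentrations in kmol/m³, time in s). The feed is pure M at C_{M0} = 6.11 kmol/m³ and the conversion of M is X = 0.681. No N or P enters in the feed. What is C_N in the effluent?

3.52 kmol/m³

Exit C_M = C_{M0}(1−X) = 6.11×0.319 = 1.949 kmol/m³.
In a CSTR the entire volume is at exit conditions, so r_N = 3.46×1.949^2 = 13.14 and r_P = 1.23×1.949 = 2.397.
Fraction of consumed M going to N: r_N/(r_N+r_P) = 0.8457.
C_N = 0.8457·C_{M0}·X = 0.8457×6.11×0.681 = 3.52 kmol/m³.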